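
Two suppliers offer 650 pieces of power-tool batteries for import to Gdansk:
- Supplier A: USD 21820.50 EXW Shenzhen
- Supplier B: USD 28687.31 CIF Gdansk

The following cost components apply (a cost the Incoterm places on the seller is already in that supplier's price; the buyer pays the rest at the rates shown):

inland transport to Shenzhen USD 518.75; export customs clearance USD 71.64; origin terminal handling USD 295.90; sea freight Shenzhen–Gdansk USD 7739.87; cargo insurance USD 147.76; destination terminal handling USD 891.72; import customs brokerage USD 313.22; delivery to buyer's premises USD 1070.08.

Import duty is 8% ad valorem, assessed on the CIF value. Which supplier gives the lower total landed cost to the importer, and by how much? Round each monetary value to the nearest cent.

Supplier A (EXW):
CIF value = EXW price + inland to port + export clearance + origin terminal + freight + insurance = 21820.50 + 518.75 + 71.64 + 295.90 + 7739.87 + 147.76 = 30594.42
Import duty = 30594.42 × 8% = 2447.55
Buyer bears (A): 518.75 + 71.64 + 295.90 + 7739.87 + 147.76 + 891.72 + 313.22 + 1070.08 = 11048.94
Landed cost (A) = invoice 21820.50 + 11048.94 + duty 2447.55 = 35316.99
Supplier B (CIF):
The CIF price already equals the CIF value: 28687.31
Import duty = 28687.31 × 8% = 2294.98
Buyer bears (B): 891.72 + 313.22 + 1070.08 = 2275.02
Landed cost (B) = invoice 28687.31 + 2275.02 + duty 2294.98 = 33257.31
Difference = |35316.99 − 33257.31| = 2059.68

Supplier B is cheaper by USD 2059.68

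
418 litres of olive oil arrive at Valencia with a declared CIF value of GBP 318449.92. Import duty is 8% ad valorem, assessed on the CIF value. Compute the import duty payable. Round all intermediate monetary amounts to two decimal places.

Import duty = 318449.92 × 8% = 25475.99

Import duty: GBP 25475.99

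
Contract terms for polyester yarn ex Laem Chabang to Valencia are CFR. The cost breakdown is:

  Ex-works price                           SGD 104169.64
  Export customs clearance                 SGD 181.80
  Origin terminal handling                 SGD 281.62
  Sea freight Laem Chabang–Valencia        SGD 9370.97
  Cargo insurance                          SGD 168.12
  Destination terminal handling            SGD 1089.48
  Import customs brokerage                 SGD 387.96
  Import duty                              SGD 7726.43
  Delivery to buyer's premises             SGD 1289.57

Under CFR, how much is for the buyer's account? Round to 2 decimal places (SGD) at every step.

CFR: the seller pays costs through ocean freight to the destination port, but not insurance.
Seller's account: goods 104169.64 + export clearance 181.80 + origin terminal 281.62 + freight 9370.97 = 114004.03
Buyer's account: insurance 168.12 + destination terminal 1089.48 + brokerage 387.96 + duty 7726.43 + delivery 1289.57 = 10661.56

Buyer's account: SGD 10661.56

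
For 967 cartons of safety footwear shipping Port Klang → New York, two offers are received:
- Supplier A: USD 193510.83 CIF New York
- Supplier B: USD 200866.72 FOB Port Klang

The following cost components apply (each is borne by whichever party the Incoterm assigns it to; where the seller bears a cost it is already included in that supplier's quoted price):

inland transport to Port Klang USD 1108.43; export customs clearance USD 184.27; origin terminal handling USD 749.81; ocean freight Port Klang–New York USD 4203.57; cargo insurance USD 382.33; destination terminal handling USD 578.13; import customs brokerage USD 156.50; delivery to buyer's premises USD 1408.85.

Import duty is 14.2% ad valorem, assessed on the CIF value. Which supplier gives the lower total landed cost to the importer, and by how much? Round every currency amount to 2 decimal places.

Supplier A is cheaper by USD 13637.52

Supplier A (CIF):
The CIF price already equals the CIF value: 193510.83
Import duty = 193510.83 × 14.2% = 27478.54
Buyer bears (A): 578.13 + 156.50 + 1408.85 = 2143.48
Landed cost (A) = invoice 193510.83 + 2143.48 + duty 27478.54 = 223132.85
Supplier B (FOB):
CIF value = FOB price + freight + insurance = 200866.72 + 4203.57 + 382.33 = 205452.62
Import duty = 205452.62 × 14.2% = 29174.27
Buyer bears (B): 4203.57 + 382.33 + 578.13 + 156.50 + 1408.85 = 6729.38
Landed cost (B) = invoice 200866.72 + 6729.38 + duty 29174.27 = 236770.37
Difference = |223132.85 − 236770.37| = 13637.52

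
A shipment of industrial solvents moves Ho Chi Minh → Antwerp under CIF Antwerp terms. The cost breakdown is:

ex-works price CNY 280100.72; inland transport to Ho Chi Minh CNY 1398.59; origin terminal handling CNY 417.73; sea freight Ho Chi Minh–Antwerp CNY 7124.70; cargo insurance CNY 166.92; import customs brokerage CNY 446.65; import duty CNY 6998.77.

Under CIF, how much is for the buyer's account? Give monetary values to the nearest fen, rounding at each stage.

Buyer's account: CNY 7445.42

CIF: the seller pays costs through ocean freight and marine insurance to the destination port.
Seller's account: goods 280100.72 + inland to port 1398.59 + origin terminal 417.73 + freight 7124.70 + insurance 166.92 = 289208.66
Buyer's account: brokerage 446.65 + duty 6998.77 = 7445.42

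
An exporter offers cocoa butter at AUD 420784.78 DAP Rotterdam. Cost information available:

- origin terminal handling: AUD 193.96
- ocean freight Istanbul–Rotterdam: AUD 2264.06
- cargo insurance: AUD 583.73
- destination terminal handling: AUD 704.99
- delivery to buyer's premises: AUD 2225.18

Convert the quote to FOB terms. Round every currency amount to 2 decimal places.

Not relevant to the conversion: origin terminal — on the seller under both DAP and FOB; already in the DAP price and stays in the FOB price.
From DAP to FOB, the seller no longer bears: freight, insurance, destination terminal, delivery.
FOB price = 420784.78 − 2264.06 − 583.73 − 704.99 − 2225.18 = 415006.82

FOB price: AUD 415006.82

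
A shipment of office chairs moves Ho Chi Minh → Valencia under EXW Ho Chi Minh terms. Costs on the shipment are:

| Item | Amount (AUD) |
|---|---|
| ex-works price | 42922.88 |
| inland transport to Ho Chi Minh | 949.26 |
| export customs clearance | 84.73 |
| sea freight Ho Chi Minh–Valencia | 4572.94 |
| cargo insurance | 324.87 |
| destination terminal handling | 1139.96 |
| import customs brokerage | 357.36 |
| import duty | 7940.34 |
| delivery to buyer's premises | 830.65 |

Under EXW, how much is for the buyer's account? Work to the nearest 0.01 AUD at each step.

EXW: the seller makes goods available at their premises; the buyer bears all onward costs.
Seller's account: goods 42922.88 = 42922.88
Buyer's account: inland to port 949.26 + export clearance 84.73 + freight 4572.94 + insurance 324.87 + destination terminal 1139.96 + brokerage 357.36 + duty 7940.34 + delivery 830.65 = 16200.11

Buyer's account: AUD 16200.11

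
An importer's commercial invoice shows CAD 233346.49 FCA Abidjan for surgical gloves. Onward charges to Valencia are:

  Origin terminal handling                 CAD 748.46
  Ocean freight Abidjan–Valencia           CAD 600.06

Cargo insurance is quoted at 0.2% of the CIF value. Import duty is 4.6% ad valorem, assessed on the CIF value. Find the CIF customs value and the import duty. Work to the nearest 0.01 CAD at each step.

Let C be the CIF value. C = FCA price + pre-shipment costs + freight + 0.2% × C
C − 0.2% × C = 233346.49 + 748.46 + 600.06
0.998 × C = 234695.01
C = 234695.01 / 0.998 = 235165.34
Insurance premium = 0.2% × 235165.34 = 470.33
Import duty = 235165.34 × 4.6% = 10817.61

CIF value: CAD 235165.34; import duty: CAD 10817.61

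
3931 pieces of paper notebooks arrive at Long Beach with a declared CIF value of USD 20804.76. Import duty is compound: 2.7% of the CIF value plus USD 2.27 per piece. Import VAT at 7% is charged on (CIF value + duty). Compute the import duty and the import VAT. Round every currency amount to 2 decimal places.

Import duty: USD 9485.10; import VAT: USD 2120.29

Ad valorem component: 20804.76 × 2.7% = 561.73
Specific component: 3931 × 2.27 = 8923.37
Import duty = 561.73 + 8923.37 = 9485.10
VAT base = CIF + duty = 20804.76 + 9485.10 = 30289.86
Import VAT = 30289.86 × 7% = 2120.29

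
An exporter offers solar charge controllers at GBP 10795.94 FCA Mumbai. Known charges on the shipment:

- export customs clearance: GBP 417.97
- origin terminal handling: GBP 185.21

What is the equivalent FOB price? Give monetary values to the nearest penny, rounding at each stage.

FOB price: GBP 10981.15

Not relevant to the conversion: export clearance — on the seller under both FCA and FOB; already in the FCA price and stays in the FOB price.
From FCA to FOB, the seller additionally bears: origin terminal.
FOB price = 10795.94 + 185.21 = 10981.15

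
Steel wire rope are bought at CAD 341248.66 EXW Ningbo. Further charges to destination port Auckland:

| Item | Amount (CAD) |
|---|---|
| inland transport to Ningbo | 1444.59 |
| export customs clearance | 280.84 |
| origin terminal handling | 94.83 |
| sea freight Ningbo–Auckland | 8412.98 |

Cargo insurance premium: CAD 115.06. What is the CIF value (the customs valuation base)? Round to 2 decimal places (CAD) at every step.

CIF value: CAD 351596.96

CIF = EXW price + pre-shipment costs + freight + insurance
CIF = 341248.66 + 1444.59 + 280.84 + 94.83 + 8412.98 + 115.06 = 351596.96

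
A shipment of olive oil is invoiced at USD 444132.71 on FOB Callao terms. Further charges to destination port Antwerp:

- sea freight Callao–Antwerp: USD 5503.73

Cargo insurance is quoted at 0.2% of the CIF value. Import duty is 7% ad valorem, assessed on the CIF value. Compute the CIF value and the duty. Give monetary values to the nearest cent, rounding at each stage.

Let C be the CIF value. C = FOB price + freight + 0.2% × C
C − 0.2% × C = 444132.71 + 5503.73
0.998 × C = 449636.44
C = 449636.44 / 0.998 = 450537.52
Insurance premium = 0.2% × 450537.52 = 901.08
Import duty = 450537.52 × 7% = 31537.63

CIF value: USD 450537.52; import duty: USD 31537.63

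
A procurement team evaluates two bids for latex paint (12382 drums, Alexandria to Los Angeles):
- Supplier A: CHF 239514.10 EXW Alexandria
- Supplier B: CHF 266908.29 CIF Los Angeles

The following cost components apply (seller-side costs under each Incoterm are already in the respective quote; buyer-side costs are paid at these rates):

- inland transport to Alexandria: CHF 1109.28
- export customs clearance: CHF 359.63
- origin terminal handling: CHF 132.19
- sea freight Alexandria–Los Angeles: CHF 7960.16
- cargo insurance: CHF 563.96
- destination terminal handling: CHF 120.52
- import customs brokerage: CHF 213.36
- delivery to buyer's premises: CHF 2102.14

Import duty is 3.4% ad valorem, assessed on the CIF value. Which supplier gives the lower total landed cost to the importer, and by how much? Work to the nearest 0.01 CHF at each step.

Supplier A is cheaper by CHF 17856.11

Supplier A (EXW):
CIF value = EXW price + inland to port + export clearance + origin terminal + freight + insurance = 239514.10 + 1109.28 + 359.63 + 132.19 + 7960.16 + 563.96 = 249639.32
Import duty = 249639.32 × 3.4% = 8487.74
Buyer bears (A): 1109.28 + 359.63 + 132.19 + 7960.16 + 563.96 + 120.52 + 213.36 + 2102.14 = 12561.24
Landed cost (A) = invoice 239514.10 + 12561.24 + duty 8487.74 = 260563.08
Supplier B (CIF):
The CIF price already equals the CIF value: 266908.29
Import duty = 266908.29 × 3.4% = 9074.88
Buyer bears (B): 120.52 + 213.36 + 2102.14 = 2436.02
Landed cost (B) = invoice 266908.29 + 2436.02 + duty 9074.88 = 278419.19
Difference = |260563.08 − 278419.19| = 17856.11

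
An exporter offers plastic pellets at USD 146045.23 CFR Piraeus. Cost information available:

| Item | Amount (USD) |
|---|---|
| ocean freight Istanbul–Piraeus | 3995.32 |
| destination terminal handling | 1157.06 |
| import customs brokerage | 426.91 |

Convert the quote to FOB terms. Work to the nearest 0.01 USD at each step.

FOB price: USD 142049.91

Not relevant to the conversion: brokerage, destination terminal — on the buyer under both terms; not part of either seller's price.
From CFR to FOB, the seller no longer bears: freight.
FOB price = 146045.23 − 3995.32 = 142049.91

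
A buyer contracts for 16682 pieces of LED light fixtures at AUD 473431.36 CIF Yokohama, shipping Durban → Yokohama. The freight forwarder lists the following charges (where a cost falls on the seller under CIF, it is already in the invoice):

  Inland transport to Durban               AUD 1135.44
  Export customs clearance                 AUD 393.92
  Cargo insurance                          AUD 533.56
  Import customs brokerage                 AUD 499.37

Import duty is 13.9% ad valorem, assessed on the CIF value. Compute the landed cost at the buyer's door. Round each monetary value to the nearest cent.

CIF: the seller pays costs through ocean freight and marine insurance to the destination port.
Already in the invoice (seller's account under CIF): inland to port, export clearance, insurance — exclude.
The CIF price already equals the CIF value: 473431.36
Import duty = 473431.36 × 13.9% = 65806.96
Buyer bears: brokerage 499.37 + duty 65806.96 = 66306.33
Landed cost = invoice 473431.36 + 66306.33 = 539737.69

Total landed cost: AUD 539737.69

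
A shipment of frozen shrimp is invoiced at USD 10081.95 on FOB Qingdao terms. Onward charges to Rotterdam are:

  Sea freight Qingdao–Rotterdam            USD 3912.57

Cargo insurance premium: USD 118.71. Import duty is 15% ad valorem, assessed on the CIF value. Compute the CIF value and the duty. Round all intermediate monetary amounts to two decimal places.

CIF value: USD 14113.23; import duty: USD 2116.98

CIF = FOB price + freight + insurance
CIF = 10081.95 + 3912.57 + 118.71 = 14113.23
Import duty = 14113.23 × 15% = 2116.98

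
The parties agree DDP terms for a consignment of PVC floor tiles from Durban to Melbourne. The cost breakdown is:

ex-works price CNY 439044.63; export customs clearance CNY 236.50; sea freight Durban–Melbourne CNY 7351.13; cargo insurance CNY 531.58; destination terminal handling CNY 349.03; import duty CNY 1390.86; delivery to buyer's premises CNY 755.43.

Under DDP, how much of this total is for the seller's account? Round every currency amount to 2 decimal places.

Seller's account: CNY 449659.16

DDP: the seller bears all costs including import duty.
Seller's account: goods 439044.63 + export clearance 236.50 + freight 7351.13 + insurance 531.58 + destination terminal 349.03 + duty 1390.86 + delivery 755.43 = 449659.16
Buyer's account: 0.00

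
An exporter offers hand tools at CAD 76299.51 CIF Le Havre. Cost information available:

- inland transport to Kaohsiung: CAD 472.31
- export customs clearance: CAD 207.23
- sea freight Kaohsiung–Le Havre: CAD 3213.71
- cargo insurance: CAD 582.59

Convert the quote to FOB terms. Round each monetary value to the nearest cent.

Not relevant to the conversion: export clearance, inland to port — on the seller under both CIF and FOB; already in the CIF price and stays in the FOB price.
From CIF to FOB, the seller no longer bears: freight, insurance.
FOB price = 76299.51 − 3213.71 − 582.59 = 72503.21

FOB price: CAD 72503.21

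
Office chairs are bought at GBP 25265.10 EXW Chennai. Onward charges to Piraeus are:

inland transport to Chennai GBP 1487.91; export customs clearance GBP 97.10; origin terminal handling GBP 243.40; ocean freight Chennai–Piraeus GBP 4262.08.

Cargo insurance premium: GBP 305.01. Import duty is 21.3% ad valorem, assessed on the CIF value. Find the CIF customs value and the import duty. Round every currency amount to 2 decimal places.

CIF value: GBP 31660.60; import duty: GBP 6743.71

CIF = EXW price + pre-shipment costs + freight + insurance
CIF = 25265.10 + 1487.91 + 97.10 + 243.40 + 4262.08 + 305.01 = 31660.60
Import duty = 31660.60 × 21.3% = 6743.71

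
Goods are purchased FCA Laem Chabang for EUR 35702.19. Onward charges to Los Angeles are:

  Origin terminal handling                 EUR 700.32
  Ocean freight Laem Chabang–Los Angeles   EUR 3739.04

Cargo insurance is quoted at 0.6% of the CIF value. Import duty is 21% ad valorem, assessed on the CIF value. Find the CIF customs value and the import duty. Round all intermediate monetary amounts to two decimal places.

CIF value: EUR 40383.85; import duty: EUR 8480.61

Let C be the CIF value. C = FCA price + pre-shipment costs + freight + 0.6% × C
C − 0.6% × C = 35702.19 + 700.32 + 3739.04
0.994 × C = 40141.55
C = 40141.55 / 0.994 = 40383.85
Insurance premium = 0.6% × 40383.85 = 242.30
Import duty = 40383.85 × 21% = 8480.61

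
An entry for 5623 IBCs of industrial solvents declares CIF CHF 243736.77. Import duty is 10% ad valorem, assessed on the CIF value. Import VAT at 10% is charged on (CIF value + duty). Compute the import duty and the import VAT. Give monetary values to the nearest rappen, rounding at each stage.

Import duty: CHF 24373.68; import VAT: CHF 26811.05

Import duty = 243736.77 × 10% = 24373.68
VAT base = CIF + duty = 243736.77 + 24373.68 = 268110.45
Import VAT = 268110.45 × 10% = 26811.05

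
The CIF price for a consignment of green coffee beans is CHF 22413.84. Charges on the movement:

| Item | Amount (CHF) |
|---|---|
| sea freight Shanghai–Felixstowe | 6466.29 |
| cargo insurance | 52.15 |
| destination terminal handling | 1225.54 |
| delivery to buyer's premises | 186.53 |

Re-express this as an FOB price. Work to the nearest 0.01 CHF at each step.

Not relevant to the conversion: delivery, destination terminal — on the buyer under both terms; not part of either seller's price.
From CIF to FOB, the seller no longer bears: freight, insurance.
FOB price = 22413.84 − 6466.29 − 52.15 = 15895.40

FOB price: CHF 15895.40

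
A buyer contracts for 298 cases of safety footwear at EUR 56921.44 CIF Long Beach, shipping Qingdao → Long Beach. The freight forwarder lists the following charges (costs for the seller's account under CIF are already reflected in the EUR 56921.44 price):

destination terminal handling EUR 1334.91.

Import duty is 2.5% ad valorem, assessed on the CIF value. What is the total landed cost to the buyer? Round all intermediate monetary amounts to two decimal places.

Total landed cost: EUR 59679.39

CIF: the seller pays costs through ocean freight and marine insurance to the destination port.
The CIF price already equals the CIF value: 56921.44
Import duty = 56921.44 × 2.5% = 1423.04
Buyer bears: destination terminal 1334.91 + duty 1423.04 = 2757.95
Landed cost = invoice 56921.44 + 2757.95 = 59679.39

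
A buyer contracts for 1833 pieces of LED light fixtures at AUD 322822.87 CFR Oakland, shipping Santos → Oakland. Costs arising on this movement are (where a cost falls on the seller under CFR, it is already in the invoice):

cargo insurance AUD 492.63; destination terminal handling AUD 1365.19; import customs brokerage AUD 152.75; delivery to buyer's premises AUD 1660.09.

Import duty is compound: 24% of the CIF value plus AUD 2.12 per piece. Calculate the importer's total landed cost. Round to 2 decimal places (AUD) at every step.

Total landed cost: AUD 407975.21

CFR: the seller pays costs through ocean freight to the destination port, but not insurance.
CIF value = CFR price + insurance = 322822.87 + 492.63 = 323315.50
Ad valorem component: 323315.50 × 24% = 77595.72
Specific component: 1833 × 2.12 = 3885.96
Import duty = 77595.72 + 3885.96 = 81481.68
Buyer bears: insurance 492.63 + destination terminal 1365.19 + brokerage 152.75 + delivery 1660.09 + duty 81481.68 = 85152.34
Landed cost = invoice 322822.87 + 85152.34 = 407975.21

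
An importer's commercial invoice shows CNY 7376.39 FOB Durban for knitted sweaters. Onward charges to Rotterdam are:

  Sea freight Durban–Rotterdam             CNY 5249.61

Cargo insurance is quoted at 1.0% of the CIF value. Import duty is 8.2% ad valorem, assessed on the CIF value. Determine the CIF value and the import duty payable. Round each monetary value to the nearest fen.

CIF value: CNY 12753.54; import duty: CNY 1045.79

Let C be the CIF value. C = FOB price + freight + 1.0% × C
C − 1.0% × C = 7376.39 + 5249.61
0.99 × C = 12626.00
C = 12626.00 / 0.99 = 12753.54
Insurance premium = 1.0% × 12753.54 = 127.54
Import duty = 12753.54 × 8.2% = 1045.79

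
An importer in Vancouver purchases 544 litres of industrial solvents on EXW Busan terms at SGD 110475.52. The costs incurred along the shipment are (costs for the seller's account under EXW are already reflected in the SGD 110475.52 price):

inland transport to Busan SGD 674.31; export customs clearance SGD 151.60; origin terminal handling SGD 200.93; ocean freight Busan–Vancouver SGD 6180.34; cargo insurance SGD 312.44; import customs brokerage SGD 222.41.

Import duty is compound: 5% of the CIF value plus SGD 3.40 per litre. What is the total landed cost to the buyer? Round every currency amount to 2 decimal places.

EXW: the seller makes goods available at their premises; the buyer bears all onward costs.
CIF value = EXW price + inland to port + export clearance + origin terminal + freight + insurance = 110475.52 + 674.31 + 151.60 + 200.93 + 6180.34 + 312.44 = 117995.14
Ad valorem component: 117995.14 × 5% = 5899.76
Specific component: 544 × 3.40 = 1849.60
Import duty = 5899.76 + 1849.60 = 7749.36
Buyer bears: inland to port 674.31 + export clearance 151.60 + origin terminal 200.93 + freight 6180.34 + insurance 312.44 + brokerage 222.41 + duty 7749.36 = 15491.39
Landed cost = invoice 110475.52 + 15491.39 = 125966.91

Total landed cost: SGD 125966.91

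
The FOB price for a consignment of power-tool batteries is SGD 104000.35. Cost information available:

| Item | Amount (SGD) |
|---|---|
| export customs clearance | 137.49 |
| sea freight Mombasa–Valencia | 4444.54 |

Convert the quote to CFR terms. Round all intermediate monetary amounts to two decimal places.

CFR price: SGD 108444.89

Not relevant to the conversion: export clearance — on the seller under both FOB and CFR; already in the FOB price and stays in the CFR price.
From FOB to CFR, the seller additionally bears: freight.
CFR price = 104000.35 + 4444.54 = 108444.89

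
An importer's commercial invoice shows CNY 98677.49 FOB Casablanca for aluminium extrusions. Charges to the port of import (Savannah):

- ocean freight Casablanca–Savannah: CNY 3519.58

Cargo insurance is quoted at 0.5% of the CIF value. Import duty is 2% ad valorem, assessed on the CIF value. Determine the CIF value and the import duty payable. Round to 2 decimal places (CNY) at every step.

CIF value: CNY 102710.62; import duty: CNY 2054.21

Let C be the CIF value. C = FOB price + freight + 0.5% × C
C − 0.5% × C = 98677.49 + 3519.58
0.995 × C = 102197.07
C = 102197.07 / 0.995 = 102710.62
Insurance premium = 0.5% × 102710.62 = 513.55
Import duty = 102710.62 × 2% = 2054.21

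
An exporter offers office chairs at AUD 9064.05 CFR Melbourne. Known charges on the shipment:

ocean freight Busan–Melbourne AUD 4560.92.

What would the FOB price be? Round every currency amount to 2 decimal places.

From CFR to FOB, the seller no longer bears: freight.
FOB price = 9064.05 − 4560.92 = 4503.13

FOB price: AUD 4503.13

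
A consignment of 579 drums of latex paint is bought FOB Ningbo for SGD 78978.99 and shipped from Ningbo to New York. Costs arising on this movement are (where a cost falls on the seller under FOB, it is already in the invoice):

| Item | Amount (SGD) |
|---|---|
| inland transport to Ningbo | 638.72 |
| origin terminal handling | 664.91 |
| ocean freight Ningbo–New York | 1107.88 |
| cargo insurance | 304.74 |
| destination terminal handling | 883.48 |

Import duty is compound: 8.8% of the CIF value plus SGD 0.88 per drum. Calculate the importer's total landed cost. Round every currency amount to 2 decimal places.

FOB: the seller bears costs until goods are on board at the origin port; the buyer bears freight, insurance and all costs thereafter.
Already in the invoice (seller's account under FOB): inland to port, origin terminal — exclude.
CIF value = FOB price + freight + insurance = 78978.99 + 1107.88 + 304.74 = 80391.61
Ad valorem component: 80391.61 × 8.8% = 7074.46
Specific component: 579 × 0.88 = 509.52
Import duty = 7074.46 + 509.52 = 7583.98
Buyer bears: freight 1107.88 + insurance 304.74 + destination terminal 883.48 + duty 7583.98 = 9880.08
Landed cost = invoice 78978.99 + 9880.08 = 88859.07

Total landed cost: SGD 88859.07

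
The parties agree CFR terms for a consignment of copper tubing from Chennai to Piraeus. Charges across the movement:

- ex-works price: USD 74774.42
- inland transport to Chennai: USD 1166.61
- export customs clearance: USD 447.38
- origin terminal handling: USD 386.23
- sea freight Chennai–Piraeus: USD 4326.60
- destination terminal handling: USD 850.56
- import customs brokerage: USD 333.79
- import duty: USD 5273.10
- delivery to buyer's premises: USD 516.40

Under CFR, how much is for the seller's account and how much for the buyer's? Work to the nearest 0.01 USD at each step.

Seller: USD 81101.24; buyer: USD 6973.85

CFR: the seller pays costs through ocean freight to the destination port, but not insurance.
Seller's account: goods 74774.42 + inland to port 1166.61 + export clearance 447.38 + origin terminal 386.23 + freight 4326.60 = 81101.24
Buyer's account: destination terminal 850.56 + brokerage 333.79 + duty 5273.10 + delivery 516.40 = 6973.85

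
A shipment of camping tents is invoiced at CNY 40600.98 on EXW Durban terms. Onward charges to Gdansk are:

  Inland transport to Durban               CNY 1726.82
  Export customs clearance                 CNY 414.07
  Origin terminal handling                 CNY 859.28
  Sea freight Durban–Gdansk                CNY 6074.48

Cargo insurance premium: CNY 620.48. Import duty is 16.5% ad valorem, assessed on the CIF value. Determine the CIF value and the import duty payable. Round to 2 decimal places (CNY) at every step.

CIF value: CNY 50296.11; import duty: CNY 8298.86

CIF = EXW price + pre-shipment costs + freight + insurance
CIF = 40600.98 + 1726.82 + 414.07 + 859.28 + 6074.48 + 620.48 = 50296.11
Import duty = 50296.11 × 16.5% = 8298.86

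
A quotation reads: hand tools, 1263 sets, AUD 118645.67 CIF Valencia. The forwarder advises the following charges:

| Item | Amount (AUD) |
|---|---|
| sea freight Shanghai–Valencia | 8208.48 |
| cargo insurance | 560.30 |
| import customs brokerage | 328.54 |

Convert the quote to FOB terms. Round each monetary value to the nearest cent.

Not relevant to the conversion: brokerage — on the buyer under both terms; not part of either seller's price.
From CIF to FOB, the seller no longer bears: freight, insurance.
FOB price = 118645.67 − 8208.48 − 560.30 = 109876.89

FOB price: AUD 109876.89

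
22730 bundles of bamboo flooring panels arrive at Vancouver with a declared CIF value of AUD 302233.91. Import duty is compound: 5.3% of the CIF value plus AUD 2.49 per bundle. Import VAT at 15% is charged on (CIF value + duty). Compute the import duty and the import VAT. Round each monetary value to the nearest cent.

Ad valorem component: 302233.91 × 5.3% = 16018.40
Specific component: 22730 × 2.49 = 56597.70
Import duty = 16018.40 + 56597.70 = 72616.10
VAT base = CIF + duty = 302233.91 + 72616.10 = 374850.01
Import VAT = 374850.01 × 15% = 56227.50

Import duty: AUD 72616.10; import VAT: AUD 56227.50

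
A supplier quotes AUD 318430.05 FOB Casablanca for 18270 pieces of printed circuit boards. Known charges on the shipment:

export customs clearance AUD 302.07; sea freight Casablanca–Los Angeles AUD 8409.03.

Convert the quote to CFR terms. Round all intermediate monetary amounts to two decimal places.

Not relevant to the conversion: export clearance — on the seller under both FOB and CFR; already in the FOB price and stays in the CFR price.
From FOB to CFR, the seller additionally bears: freight.
CFR price = 318430.05 + 8409.03 = 326839.08

CFR price: AUD 326839.08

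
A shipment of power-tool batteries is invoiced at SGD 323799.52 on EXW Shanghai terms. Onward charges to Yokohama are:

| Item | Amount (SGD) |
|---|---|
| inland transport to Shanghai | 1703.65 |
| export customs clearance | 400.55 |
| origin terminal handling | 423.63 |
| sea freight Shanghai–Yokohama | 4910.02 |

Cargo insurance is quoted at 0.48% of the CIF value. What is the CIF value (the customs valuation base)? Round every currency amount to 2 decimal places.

Let C be the CIF value. C = EXW price + pre-shipment costs + freight + 0.48% × C
C − 0.48% × C = 323799.52 + 1703.65 + 400.55 + 423.63 + 4910.02
0.9952 × C = 331237.37
C = 331237.37 / 0.9952 = 332834.98
Insurance premium = 0.48% × 332834.98 = 1597.61

CIF value: SGD 332834.98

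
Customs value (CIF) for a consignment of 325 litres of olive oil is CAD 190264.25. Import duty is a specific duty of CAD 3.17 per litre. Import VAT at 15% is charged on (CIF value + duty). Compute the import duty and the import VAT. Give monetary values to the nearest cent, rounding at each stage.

Import duty: CAD 1030.25; import VAT: CAD 28694.18

Import duty = 325 × 3.17 = 1030.25
VAT base = CIF + duty = 190264.25 + 1030.25 = 191294.50
Import VAT = 191294.50 × 15% = 28694.18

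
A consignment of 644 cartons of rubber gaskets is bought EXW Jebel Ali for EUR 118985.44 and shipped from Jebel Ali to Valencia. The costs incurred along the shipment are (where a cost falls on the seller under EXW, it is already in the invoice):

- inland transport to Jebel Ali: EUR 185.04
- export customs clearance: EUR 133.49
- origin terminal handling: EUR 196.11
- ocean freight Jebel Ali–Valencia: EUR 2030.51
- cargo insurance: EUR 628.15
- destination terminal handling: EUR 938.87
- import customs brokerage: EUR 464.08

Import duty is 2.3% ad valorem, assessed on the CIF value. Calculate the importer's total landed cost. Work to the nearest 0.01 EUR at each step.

EXW: the seller makes goods available at their premises; the buyer bears all onward costs.
CIF value = EXW price + inland to port + export clearance + origin terminal + freight + insurance = 118985.44 + 185.04 + 133.49 + 196.11 + 2030.51 + 628.15 = 122158.74
Import duty = 122158.74 × 2.3% = 2809.65
Buyer bears: inland to port 185.04 + export clearance 133.49 + origin terminal 196.11 + freight 2030.51 + insurance 628.15 + destination terminal 938.87 + brokerage 464.08 + duty 2809.65 = 7385.90
Landed cost = invoice 118985.44 + 7385.90 = 126371.34

Total landed cost: EUR 126371.34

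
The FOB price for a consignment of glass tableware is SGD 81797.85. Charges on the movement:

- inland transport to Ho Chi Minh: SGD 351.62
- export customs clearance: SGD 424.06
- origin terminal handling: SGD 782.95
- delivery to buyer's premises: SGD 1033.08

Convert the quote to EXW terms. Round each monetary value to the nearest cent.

Not relevant to the conversion: delivery — on the buyer under both terms; not part of either seller's price.
From FOB to EXW, the seller no longer bears: inland to port, export clearance, origin terminal.
EXW price = 81797.85 − 351.62 − 424.06 − 782.95 = 80239.22

EXW price: SGD 80239.22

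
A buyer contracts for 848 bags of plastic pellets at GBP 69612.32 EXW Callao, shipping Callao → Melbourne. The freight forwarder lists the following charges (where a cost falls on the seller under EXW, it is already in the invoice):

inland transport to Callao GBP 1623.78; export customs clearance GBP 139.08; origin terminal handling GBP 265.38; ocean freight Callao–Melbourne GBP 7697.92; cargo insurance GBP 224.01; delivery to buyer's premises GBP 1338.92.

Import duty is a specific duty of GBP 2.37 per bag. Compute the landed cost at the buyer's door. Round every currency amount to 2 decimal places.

Total landed cost: GBP 82911.17

EXW: the seller makes goods available at their premises; the buyer bears all onward costs.
CIF value = EXW price + inland to port + export clearance + origin terminal + freight + insurance = 69612.32 + 1623.78 + 139.08 + 265.38 + 7697.92 + 224.01 = 79562.49
Import duty = 848 × 2.37 = 2009.76
Buyer bears: inland to port 1623.78 + export clearance 139.08 + origin terminal 265.38 + freight 7697.92 + insurance 224.01 + delivery 1338.92 + duty 2009.76 = 13298.85
Landed cost = invoice 69612.32 + 13298.85 = 82911.17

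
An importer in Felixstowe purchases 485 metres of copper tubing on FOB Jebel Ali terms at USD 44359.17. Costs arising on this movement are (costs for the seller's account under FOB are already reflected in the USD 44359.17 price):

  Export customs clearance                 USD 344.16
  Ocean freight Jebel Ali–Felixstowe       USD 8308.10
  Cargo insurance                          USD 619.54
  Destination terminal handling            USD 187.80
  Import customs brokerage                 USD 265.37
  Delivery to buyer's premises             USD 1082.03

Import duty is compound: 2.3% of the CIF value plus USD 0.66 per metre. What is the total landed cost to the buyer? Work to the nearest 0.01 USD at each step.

Total landed cost: USD 56367.71

FOB: the seller bears costs until goods are on board at the origin port; the buyer bears freight, insurance and all costs thereafter.
Already in the invoice (seller's account under FOB): export clearance — exclude.
CIF value = FOB price + freight + insurance = 44359.17 + 8308.10 + 619.54 = 53286.81
Ad valorem component: 53286.81 × 2.3% = 1225.60
Specific component: 485 × 0.66 = 320.10
Import duty = 1225.60 + 320.10 = 1545.70
Buyer bears: freight 8308.10 + insurance 619.54 + destination terminal 187.80 + brokerage 265.37 + delivery 1082.03 + duty 1545.70 = 12008.54
Landed cost = invoice 44359.17 + 12008.54 = 56367.71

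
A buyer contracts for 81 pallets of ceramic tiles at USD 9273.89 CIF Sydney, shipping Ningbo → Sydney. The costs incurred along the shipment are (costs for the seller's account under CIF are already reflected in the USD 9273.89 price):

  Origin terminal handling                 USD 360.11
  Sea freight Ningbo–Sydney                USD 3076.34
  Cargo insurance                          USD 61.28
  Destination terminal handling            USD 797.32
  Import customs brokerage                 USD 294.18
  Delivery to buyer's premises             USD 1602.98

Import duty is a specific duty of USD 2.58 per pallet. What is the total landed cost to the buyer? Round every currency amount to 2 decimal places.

Total landed cost: USD 12177.35

CIF: the seller pays costs through ocean freight and marine insurance to the destination port.
Already in the invoice (seller's account under CIF): origin terminal, freight, insurance — exclude.
The CIF price already equals the CIF value: 9273.89
Import duty = 81 × 2.58 = 208.98
Buyer bears: destination terminal 797.32 + brokerage 294.18 + delivery 1602.98 + duty 208.98 = 2903.46
Landed cost = invoice 9273.89 + 2903.46 = 12177.35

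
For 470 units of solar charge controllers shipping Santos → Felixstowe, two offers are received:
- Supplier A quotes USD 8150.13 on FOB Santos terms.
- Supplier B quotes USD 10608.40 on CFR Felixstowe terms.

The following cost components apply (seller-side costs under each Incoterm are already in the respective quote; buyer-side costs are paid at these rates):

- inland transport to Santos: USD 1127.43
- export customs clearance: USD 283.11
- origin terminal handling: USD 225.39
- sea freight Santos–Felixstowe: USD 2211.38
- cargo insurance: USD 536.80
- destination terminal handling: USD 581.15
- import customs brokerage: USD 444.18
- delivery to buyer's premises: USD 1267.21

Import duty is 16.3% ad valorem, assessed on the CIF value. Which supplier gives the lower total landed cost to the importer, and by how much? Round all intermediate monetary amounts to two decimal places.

Supplier A (FOB):
CIF value = FOB price + freight + insurance = 8150.13 + 2211.38 + 536.80 = 10898.31
Import duty = 10898.31 × 16.3% = 1776.42
Buyer bears (A): 2211.38 + 536.80 + 581.15 + 444.18 + 1267.21 = 5040.72
Landed cost (A) = invoice 8150.13 + 5040.72 + duty 1776.42 = 14967.27
Supplier B (CFR):
CIF value = CFR price + insurance = 10608.40 + 536.80 = 11145.20
Import duty = 11145.20 × 16.3% = 1816.67
Buyer bears (B): 536.80 + 581.15 + 444.18 + 1267.21 = 2829.34
Landed cost (B) = invoice 10608.40 + 2829.34 + duty 1816.67 = 15254.41
Difference = |14967.27 − 15254.41| = 287.14

Supplier A is cheaper by USD 287.14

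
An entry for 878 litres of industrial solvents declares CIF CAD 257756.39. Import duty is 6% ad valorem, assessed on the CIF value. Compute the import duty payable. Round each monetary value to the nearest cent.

Import duty = 257756.39 × 6% = 15465.38

Import duty: CAD 15465.38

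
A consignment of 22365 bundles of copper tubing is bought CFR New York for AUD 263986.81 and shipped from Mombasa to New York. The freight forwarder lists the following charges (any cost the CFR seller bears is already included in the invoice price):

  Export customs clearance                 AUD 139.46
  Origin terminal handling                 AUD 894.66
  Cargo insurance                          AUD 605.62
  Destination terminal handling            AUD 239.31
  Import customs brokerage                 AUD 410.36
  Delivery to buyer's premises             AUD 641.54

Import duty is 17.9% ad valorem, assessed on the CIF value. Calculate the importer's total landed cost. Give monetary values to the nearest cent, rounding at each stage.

CFR: the seller pays costs through ocean freight to the destination port, but not insurance.
Already in the invoice (seller's account under CFR): export clearance, origin terminal — exclude.
CIF value = CFR price + insurance = 263986.81 + 605.62 = 264592.43
Import duty = 264592.43 × 17.9% = 47362.04
Buyer bears: insurance 605.62 + destination terminal 239.31 + brokerage 410.36 + delivery 641.54 + duty 47362.04 = 49258.87
Landed cost = invoice 263986.81 + 49258.87 = 313245.68

Total landed cost: AUD 313245.68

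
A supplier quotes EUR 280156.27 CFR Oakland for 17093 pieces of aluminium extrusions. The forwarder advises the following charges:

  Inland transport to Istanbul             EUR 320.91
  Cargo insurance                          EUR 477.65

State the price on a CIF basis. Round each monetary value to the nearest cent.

CIF price: EUR 280633.92

Not relevant to the conversion: inland to port — on the seller under both CFR and CIF; already in the CFR price and stays in the CIF price.
From CFR to CIF, the seller additionally bears: insurance.
CIF price = 280156.27 + 477.65 = 280633.92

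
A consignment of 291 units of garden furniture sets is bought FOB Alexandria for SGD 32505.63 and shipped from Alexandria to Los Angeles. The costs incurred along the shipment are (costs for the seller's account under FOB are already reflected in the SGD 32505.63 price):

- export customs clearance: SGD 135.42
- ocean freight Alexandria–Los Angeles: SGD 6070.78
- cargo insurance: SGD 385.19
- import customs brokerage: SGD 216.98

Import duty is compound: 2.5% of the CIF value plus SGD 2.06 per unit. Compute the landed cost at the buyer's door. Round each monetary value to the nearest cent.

FOB: the seller bears costs until goods are on board at the origin port; the buyer bears freight, insurance and all costs thereafter.
Already in the invoice (seller's account under FOB): export clearance — exclude.
CIF value = FOB price + freight + insurance = 32505.63 + 6070.78 + 385.19 = 38961.60
Ad valorem component: 38961.60 × 2.5% = 974.04
Specific component: 291 × 2.06 = 599.46
Import duty = 974.04 + 599.46 = 1573.50
Buyer bears: freight 6070.78 + insurance 385.19 + brokerage 216.98 + duty 1573.50 = 8246.45
Landed cost = invoice 32505.63 + 8246.45 = 40752.08

Total landed cost: SGD 40752.08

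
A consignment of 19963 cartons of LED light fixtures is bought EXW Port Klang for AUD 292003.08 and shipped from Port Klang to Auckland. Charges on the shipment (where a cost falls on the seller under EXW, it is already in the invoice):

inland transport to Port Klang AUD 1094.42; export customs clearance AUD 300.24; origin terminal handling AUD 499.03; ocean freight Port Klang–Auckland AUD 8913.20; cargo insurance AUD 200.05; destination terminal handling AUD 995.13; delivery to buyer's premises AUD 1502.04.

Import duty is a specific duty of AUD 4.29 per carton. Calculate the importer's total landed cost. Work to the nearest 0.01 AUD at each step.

Total landed cost: AUD 391148.46

EXW: the seller makes goods available at their premises; the buyer bears all onward costs.
CIF value = EXW price + inland to port + export clearance + origin terminal + freight + insurance = 292003.08 + 1094.42 + 300.24 + 499.03 + 8913.20 + 200.05 = 303010.02
Import duty = 19963 × 4.29 = 85641.27
Buyer bears: inland to port 1094.42 + export clearance 300.24 + origin terminal 499.03 + freight 8913.20 + insurance 200.05 + destination terminal 995.13 + delivery 1502.04 + duty 85641.27 = 99145.38
Landed cost = invoice 292003.08 + 99145.38 = 391148.46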